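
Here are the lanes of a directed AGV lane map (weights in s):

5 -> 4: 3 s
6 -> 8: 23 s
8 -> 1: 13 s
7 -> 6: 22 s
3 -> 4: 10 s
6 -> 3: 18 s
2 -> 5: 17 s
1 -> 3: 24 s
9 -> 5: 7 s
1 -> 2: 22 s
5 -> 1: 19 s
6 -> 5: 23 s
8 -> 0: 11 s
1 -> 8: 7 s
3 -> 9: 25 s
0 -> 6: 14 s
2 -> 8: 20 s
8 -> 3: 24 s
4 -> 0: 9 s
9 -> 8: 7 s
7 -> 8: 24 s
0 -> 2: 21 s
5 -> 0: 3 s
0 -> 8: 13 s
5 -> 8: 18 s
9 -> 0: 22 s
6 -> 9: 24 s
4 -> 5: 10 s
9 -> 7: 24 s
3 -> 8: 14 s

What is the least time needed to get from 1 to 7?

73 s

Candidate routes:
1–3–9–7: 24+25+24 = 73
1–8–3–9–7: 7+24+25+24 = 80
The minimum is 73 s via 1–3–9–7.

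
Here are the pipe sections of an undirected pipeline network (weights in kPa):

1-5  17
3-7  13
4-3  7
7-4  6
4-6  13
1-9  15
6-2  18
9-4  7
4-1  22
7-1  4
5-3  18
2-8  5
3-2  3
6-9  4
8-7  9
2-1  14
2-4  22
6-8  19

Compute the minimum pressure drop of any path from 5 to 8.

26 kPa

Running Dijkstra from 5:
5: 0
1: 17  (via 5)
3: 18  (via 5)
2: 21  (via 3)
7: 21  (via 1)
4: 25  (via 3)
8: 26  (via 2)
Shortest route: 5–3–2–8 = 26 kPa.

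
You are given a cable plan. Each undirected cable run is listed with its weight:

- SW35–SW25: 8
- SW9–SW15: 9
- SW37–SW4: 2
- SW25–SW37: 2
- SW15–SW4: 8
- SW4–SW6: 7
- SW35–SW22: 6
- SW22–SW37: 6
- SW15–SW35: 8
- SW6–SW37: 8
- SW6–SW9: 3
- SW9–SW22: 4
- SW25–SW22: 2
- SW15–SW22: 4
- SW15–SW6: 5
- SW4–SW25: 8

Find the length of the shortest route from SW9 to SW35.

Shortest distances from SW9:
SW9: 0
SW6: 3  (via SW9)
SW22: 4  (via SW9)
SW25: 6  (via SW22)
SW37: 8  (via SW25)
SW15: 8  (via SW6)
SW4: 10  (via SW6)
SW35: 10  (via SW22)
Shortest route: SW9–SW22–SW35 = 10.

10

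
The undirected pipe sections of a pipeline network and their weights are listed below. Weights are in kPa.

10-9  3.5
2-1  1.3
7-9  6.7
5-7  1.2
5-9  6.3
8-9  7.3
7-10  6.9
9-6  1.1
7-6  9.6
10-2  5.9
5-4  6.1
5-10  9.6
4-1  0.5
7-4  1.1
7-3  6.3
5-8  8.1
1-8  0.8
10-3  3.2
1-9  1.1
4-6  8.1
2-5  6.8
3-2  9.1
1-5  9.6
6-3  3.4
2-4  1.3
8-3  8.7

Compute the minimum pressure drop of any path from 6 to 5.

Enumerating some paths:
6 → 9 → 1 → 2 → 4 → 7 → 5: 1.1+1.1+1.3+1.3+1.1+1.2 = 7.1
6 → 9 → 1 → 4 → 5: 1.1+1.1+0.5+6.1 = 8.8
6 → 9 → 5: 1.1+6.3 = 7.4
6 → 9 → 1 → 4 → 7 → 5: 1.1+1.1+0.5+1.1+1.2 = 5
Cheapest is 6 → 9 → 1 → 4 → 7 → 5 at 5 kPa.

5 kPa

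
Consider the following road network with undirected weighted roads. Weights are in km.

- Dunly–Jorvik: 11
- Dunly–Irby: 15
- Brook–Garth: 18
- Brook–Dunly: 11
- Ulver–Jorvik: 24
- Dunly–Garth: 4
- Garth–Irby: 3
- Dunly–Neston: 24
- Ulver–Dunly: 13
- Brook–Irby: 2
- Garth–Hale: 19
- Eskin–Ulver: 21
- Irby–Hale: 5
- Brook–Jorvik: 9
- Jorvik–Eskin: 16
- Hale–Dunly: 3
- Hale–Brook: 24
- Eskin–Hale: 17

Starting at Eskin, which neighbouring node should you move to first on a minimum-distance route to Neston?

Hale

Enumerating some paths:
Eskin - Jorvik - Dunly - Neston: 16+11+24 = 51
Eskin - Hale - Dunly - Neston: 17+3+24 = 44
The minimum is 44 km via Eskin - Hale - Dunly - Neston.
So from Eskin the first move is to Hale.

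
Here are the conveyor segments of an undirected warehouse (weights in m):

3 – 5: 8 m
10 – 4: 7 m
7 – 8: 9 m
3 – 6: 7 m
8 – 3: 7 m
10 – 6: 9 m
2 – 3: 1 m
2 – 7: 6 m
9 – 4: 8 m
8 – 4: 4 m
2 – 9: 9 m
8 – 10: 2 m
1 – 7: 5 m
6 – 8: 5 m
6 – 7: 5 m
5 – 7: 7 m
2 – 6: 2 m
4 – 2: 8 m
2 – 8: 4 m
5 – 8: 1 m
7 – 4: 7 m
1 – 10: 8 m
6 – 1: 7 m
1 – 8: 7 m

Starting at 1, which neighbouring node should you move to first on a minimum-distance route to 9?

Candidate routes:
1–6–2–9: 7+2+9 = 18
1–8–4–9: 7+4+8 = 19
Cheapest is 1–6–2–9 at 18 m.
So from 1 the first move is to 6.

6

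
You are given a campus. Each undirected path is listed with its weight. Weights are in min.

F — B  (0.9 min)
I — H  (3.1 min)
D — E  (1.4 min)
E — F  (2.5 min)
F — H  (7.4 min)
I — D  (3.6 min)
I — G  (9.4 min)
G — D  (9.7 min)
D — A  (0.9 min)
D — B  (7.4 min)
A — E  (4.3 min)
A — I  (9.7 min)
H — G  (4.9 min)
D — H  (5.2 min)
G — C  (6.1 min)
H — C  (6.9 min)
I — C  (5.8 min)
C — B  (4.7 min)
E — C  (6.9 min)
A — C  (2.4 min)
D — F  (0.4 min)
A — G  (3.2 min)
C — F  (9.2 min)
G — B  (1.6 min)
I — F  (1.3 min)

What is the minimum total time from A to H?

Candidate routes:
A → D → I → H: 0.9+3.6+3.1 = 7.6
A → D → F → I → H: 0.9+0.4+1.3+3.1 = 5.7
A → D → H: 0.9+5.2 = 6.1
The minimum is 5.7 min via A → D → F → I → H.

5.7 min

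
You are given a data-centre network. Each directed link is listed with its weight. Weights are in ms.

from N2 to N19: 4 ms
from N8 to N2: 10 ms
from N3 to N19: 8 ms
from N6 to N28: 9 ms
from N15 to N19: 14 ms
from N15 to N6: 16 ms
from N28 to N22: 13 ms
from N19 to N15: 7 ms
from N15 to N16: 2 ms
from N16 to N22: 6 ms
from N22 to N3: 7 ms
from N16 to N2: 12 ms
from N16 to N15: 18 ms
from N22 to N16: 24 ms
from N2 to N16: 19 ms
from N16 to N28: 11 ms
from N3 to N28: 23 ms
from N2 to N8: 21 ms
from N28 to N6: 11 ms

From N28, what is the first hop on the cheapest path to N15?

N22

Compare a few routes:
N28 → N22 → N16 → N2 → N19 → N15: 13+24+12+4+7 = 60
N28 → N22 → N3 → N19 → N15: 13+7+8+7 = 35
N28 → N22 → N16 → N15: 13+24+18 = 55
Cheapest is N28 → N22 → N3 → N19 → N15 at 35 ms.
So from N28 the first move is to N22.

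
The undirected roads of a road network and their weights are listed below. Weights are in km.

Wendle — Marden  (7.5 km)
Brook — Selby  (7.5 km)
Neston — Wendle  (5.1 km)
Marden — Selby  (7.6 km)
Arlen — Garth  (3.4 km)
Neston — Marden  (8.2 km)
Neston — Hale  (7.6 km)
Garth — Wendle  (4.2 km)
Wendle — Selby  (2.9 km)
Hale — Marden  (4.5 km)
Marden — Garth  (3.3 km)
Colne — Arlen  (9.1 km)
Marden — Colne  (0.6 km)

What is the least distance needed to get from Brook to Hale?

19.6 km

Candidate routes:
Brook → Selby → Marden → Hale: 7.5+7.6+4.5 = 19.6
Brook → Selby → Wendle → Garth → Marden → Hale: 7.5+2.9+4.2+3.3+4.5 = 22.4
Brook → Selby → Wendle → Marden → Hale: 7.5+2.9+7.5+4.5 = 22.4
Brook → Selby → Wendle → Neston → Hale: 7.5+2.9+5.1+7.6 = 23.1
Cheapest is Brook → Selby → Marden → Hale at 19.6 km.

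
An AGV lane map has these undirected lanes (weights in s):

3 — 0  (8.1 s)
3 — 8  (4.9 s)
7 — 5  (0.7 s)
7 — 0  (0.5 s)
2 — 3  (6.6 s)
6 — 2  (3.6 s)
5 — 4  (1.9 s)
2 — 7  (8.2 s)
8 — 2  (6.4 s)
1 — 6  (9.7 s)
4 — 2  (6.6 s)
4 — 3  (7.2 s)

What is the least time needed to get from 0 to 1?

Running Dijkstra from 0:
0: 0
7: 0.5  (via 0)
5: 1.2  (via 7)
4: 3.1  (via 5)
3: 8.1  (via 0)
2: 8.7  (via 7)
6: 12.3  (via 2)
8: 13  (via 3)
1: 22  (via 6)
Shortest route: 0 → 7 → 2 → 6 → 1 = 22 s.

22 s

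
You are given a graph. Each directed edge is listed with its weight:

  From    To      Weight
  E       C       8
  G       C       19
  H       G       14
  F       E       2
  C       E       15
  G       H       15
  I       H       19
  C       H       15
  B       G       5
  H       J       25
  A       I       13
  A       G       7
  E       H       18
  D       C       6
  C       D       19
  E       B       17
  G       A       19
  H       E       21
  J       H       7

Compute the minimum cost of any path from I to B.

Running Dijkstra from I:
I: 0
H: 19  (via I)
G: 33  (via H)
E: 40  (via H)
J: 44  (via H)
C: 48  (via E)
A: 52  (via G)
B: 57  (via E)
Shortest route: I → H → E → B = 57.

57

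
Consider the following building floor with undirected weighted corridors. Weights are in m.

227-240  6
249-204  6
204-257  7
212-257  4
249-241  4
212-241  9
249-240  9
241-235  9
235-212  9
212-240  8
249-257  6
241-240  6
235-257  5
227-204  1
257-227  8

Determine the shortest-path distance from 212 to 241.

9 m

Shortest distances from 212:
212: 0
257: 4  (via 212)
240: 8  (via 212)
241: 9  (via 212)
Shortest route: 212 → 241 = 9 m.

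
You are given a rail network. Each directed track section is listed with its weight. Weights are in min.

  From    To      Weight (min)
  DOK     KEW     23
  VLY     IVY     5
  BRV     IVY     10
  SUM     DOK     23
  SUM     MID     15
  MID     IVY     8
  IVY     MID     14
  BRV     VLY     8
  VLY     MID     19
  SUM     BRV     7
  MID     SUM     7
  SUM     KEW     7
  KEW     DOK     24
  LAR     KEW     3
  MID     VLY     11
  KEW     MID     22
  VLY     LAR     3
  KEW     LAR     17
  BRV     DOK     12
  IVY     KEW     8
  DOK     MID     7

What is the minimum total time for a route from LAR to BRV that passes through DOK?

Shortest LAR→DOK: LAR–KEW–DOK = 27
Best DOK to BRV: DOK–MID–SUM–BRV costing 21
Total via DOK: 27 + 21 = 48 min.

48 min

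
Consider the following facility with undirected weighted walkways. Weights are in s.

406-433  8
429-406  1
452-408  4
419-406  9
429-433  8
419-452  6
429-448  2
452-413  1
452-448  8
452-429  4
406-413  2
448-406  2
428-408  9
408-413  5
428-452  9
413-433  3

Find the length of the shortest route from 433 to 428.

Shortest distances from 433:
433: 0
413: 3  (via 433)
452: 4  (via 413)
406: 5  (via 413)
429: 6  (via 406)
448: 7  (via 406)
408: 8  (via 413)
419: 10  (via 452)
428: 13  (via 452)
Shortest route: 433–413–452–428 = 13 s.

13 s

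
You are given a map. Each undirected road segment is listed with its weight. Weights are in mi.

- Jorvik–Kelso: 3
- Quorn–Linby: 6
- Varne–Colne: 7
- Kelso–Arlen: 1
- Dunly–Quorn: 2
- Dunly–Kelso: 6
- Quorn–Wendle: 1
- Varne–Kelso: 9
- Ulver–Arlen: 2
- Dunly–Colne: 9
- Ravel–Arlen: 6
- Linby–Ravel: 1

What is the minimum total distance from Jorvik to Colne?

18 mi

Running Dijkstra from Jorvik:
Jorvik: 0
Kelso: 3  (via Jorvik)
Arlen: 4  (via Kelso)
Ulver: 6  (via Arlen)
Dunly: 9  (via Kelso)
Ravel: 10  (via Arlen)
Linby: 11  (via Ravel)
Quorn: 11  (via Dunly)
Wendle: 12  (via Quorn)
Varne: 12  (via Kelso)
Colne: 18  (via Dunly)
Shortest route: Jorvik → Kelso → Dunly → Colne = 18 mi.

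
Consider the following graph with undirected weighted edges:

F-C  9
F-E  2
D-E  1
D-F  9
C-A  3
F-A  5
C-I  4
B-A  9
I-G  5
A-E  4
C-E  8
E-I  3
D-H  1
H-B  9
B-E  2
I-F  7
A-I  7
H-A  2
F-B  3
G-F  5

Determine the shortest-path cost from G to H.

9

Settle nodes by increasing distance from G:
G: 0
F: 5  (via G)
I: 5  (via G)
E: 7  (via F)
B: 8  (via F)
D: 8  (via E)
C: 9  (via I)
H: 9  (via D)
Shortest route: G–F–E–D–H = 9.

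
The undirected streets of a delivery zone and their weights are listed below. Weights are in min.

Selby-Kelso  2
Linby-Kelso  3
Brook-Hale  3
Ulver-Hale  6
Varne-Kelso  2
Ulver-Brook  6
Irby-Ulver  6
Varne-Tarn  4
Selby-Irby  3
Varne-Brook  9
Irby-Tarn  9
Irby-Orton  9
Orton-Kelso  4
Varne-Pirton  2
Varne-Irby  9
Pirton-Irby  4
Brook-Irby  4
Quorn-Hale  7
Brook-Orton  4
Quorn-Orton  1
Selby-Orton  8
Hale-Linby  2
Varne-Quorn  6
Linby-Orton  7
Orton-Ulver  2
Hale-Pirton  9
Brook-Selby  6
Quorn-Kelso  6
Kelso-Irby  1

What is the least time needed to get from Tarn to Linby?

Candidate routes:
Tarn - Varne - Pirton - Irby - Kelso - Linby: 4+2+4+1+3 = 14
Tarn - Irby - Kelso - Linby: 9+1+3 = 13
Tarn - Varne - Kelso - Linby: 4+2+3 = 9
Cheapest is Tarn - Varne - Kelso - Linby at 9 min.

9 min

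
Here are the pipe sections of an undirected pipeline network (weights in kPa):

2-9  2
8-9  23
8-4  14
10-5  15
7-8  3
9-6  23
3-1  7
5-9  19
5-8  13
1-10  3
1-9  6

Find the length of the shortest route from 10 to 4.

42 kPa

Compare a few routes:
10 - 5 - 8 - 4: 15+13+14 = 42
10 - 1 - 9 - 5 - 8 - 4: 3+6+19+13+14 = 55
10 - 1 - 9 - 8 - 4: 3+6+23+14 = 46
Cheapest is 10 - 5 - 8 - 4 at 42 kPa.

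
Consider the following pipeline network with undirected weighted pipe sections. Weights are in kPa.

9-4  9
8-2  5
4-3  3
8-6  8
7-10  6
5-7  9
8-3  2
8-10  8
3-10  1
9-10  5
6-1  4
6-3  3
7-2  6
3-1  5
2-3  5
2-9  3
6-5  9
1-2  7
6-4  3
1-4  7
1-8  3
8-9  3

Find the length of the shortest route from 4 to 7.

Enumerating some paths:
4 → 6 → 3 → 10 → 7: 3+3+1+6 = 13
4 → 3 → 2 → 7: 3+5+6 = 14
4 → 3 → 10 → 7: 3+1+6 = 10
4 → 3 → 8 → 2 → 7: 3+2+5+6 = 16
The minimum is 10 kPa via 4 → 3 → 10 → 7.

10 kPa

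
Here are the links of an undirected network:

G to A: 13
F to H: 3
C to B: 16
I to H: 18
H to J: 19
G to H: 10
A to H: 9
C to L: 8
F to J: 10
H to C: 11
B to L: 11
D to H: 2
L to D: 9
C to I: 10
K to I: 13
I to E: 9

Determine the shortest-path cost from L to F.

Compare a few routes:
L → C → H → F: 8+11+3 = 22
L → D → H → F: 9+2+3 = 14
The minimum is 14 via L → D → H → F.

14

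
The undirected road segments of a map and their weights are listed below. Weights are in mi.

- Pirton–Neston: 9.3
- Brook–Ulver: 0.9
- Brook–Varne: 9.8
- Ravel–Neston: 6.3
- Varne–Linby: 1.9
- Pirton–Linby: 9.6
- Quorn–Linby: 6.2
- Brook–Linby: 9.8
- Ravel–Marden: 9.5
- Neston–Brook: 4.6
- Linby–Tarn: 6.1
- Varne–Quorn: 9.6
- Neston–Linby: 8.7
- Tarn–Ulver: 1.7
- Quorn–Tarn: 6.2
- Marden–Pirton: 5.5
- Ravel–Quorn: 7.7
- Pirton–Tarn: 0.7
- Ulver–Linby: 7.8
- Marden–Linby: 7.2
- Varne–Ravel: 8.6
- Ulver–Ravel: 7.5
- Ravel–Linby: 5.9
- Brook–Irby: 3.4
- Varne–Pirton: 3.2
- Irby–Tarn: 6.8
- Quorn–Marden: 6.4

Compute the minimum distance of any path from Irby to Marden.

12.2 mi

Candidate routes:
Irby → Tarn → Pirton → Marden: 6.8+0.7+5.5 = 13
Irby → Brook → Ulver → Tarn → Pirton → Marden: 3.4+0.9+1.7+0.7+5.5 = 12.2
The minimum is 12.2 mi via Irby → Brook → Ulver → Tarn → Pirton → Marden.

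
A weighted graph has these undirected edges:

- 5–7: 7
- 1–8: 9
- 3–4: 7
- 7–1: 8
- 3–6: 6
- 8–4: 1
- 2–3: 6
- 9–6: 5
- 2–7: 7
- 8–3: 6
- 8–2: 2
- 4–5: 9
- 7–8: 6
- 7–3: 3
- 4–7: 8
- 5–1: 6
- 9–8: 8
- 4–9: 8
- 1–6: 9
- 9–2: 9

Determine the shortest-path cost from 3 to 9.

11

Enumerating some paths:
3–8–9: 6+8 = 14
3–6–9: 6+5 = 11
3–8–4–9: 6+1+8 = 15
Cheapest is 3–6–9 at 11.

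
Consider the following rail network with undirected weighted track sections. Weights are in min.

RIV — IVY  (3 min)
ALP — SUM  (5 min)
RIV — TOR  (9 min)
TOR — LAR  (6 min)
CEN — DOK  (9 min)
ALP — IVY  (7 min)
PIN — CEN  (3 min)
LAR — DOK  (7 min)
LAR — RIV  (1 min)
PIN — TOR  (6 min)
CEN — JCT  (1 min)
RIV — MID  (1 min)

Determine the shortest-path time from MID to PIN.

14 min

Enumerating some paths:
MID → RIV → TOR → PIN: 1+9+6 = 16
MID → RIV → LAR → DOK → CEN → PIN: 1+1+7+9+3 = 21
MID → RIV → LAR → TOR → PIN: 1+1+6+6 = 14
The minimum is 14 min via MID → RIV → LAR → TOR → PIN.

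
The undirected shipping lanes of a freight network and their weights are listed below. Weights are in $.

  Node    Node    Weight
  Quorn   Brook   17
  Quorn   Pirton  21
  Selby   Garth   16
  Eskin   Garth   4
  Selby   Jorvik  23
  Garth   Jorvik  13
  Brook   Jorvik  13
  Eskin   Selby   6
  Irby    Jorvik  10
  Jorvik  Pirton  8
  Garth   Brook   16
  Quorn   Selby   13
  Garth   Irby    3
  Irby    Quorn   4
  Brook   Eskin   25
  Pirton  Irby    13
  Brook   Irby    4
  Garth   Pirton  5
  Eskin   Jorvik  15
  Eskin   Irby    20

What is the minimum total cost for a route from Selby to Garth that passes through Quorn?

$20

Shortest Selby→Quorn: Selby → Quorn = 13
Shortest Quorn→Garth: Quorn → Irby → Garth = 7
Total via Quorn: 13 + 7 = $20.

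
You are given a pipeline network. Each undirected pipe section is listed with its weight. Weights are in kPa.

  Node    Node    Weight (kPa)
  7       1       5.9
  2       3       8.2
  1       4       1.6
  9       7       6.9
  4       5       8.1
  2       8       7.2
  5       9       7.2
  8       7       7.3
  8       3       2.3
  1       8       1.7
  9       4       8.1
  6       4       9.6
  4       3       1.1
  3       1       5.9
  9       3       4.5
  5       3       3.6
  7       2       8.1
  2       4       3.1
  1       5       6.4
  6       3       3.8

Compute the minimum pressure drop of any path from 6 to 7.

Running Dijkstra from 6:
6: 0
3: 3.8  (via 6)
4: 4.9  (via 3)
8: 6.1  (via 3)
1: 6.5  (via 4)
5: 7.4  (via 3)
2: 8  (via 4)
9: 8.3  (via 3)
7: 12.4  (via 1)
Shortest route: 6 → 3 → 4 → 1 → 7 = 12.4 kPa.

12.4 kPa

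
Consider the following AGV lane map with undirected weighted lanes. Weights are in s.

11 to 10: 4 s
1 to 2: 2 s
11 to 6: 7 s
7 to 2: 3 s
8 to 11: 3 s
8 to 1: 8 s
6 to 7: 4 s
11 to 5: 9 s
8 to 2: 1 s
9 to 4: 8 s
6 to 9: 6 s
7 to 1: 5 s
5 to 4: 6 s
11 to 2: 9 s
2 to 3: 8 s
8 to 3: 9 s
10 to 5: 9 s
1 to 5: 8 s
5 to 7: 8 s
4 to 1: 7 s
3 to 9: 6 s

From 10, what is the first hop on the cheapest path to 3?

Compare a few routes:
10–11–8–3: 4+3+9 = 16
10–11–2–3: 4+9+8 = 21
The minimum is 16 s via 10–11–8–3.
So from 10 the first move is to 11.

11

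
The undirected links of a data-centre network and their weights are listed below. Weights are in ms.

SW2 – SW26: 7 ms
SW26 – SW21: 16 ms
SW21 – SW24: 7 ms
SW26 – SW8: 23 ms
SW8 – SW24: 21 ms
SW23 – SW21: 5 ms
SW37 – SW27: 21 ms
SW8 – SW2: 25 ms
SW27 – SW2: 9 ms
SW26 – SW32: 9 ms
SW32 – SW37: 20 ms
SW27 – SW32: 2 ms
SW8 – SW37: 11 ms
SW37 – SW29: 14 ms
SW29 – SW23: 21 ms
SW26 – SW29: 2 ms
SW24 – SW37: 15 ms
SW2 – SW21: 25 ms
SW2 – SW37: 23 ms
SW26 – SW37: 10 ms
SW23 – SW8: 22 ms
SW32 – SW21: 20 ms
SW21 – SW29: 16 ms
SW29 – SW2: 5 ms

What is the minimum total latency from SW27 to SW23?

27 ms

Shortest distances from SW27:
SW27: 0
SW32: 2  (via SW27)
SW2: 9  (via SW27)
SW26: 11  (via SW32)
SW29: 13  (via SW26)
SW37: 21  (via SW27)
SW21: 22  (via SW32)
SW23: 27  (via SW21)
Shortest route: SW27 → SW32 → SW21 → SW23 = 27 ms.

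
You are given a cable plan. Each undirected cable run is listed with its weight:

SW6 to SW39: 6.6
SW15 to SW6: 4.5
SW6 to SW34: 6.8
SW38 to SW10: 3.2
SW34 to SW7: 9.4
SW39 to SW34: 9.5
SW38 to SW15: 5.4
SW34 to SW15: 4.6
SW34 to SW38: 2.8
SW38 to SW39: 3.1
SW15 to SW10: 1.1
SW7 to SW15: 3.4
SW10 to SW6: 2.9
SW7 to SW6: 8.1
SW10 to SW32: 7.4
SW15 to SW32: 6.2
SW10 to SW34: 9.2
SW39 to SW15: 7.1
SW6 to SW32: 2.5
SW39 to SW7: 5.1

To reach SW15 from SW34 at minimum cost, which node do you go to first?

Enumerating some paths:
SW34 → SW15: 4.6 = 4.6
SW34 → SW38 → SW10 → SW15: 2.8+3.2+1.1 = 7.1
SW34 → SW38 → SW15: 2.8+5.4 = 8.2
SW34 → SW10 → SW15: 9.2+1.1 = 10.3
The minimum is 4.6 via SW34 → SW15.
So from SW34 the first move is to SW15.

SW15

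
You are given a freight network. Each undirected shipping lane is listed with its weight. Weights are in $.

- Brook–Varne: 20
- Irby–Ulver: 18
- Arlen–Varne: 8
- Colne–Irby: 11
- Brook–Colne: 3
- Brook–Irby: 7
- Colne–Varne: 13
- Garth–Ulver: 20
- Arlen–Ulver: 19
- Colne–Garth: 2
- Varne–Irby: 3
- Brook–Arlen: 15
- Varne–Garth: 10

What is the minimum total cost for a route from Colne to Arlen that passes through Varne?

$20

Best Colne to Varne: Colne → Garth → Varne costing 12
Best Varne to Arlen: Varne → Arlen costing 8
Total via Varne: 12 + 8 = $20.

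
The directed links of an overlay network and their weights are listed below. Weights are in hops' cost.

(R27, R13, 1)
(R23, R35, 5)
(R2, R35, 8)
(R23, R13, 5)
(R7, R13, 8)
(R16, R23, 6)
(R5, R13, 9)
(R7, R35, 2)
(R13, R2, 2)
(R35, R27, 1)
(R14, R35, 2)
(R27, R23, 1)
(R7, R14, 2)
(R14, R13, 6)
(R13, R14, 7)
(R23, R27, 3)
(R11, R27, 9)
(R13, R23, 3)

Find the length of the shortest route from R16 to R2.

12 hops' cost

Compare a few routes:
R16 - R23 - R27 - R13 - R2: 6+3+1+2 = 12
R16 - R23 - R13 - R2: 6+5+2 = 13
Cheapest is R16 - R23 - R27 - R13 - R2 at 12 hops' cost.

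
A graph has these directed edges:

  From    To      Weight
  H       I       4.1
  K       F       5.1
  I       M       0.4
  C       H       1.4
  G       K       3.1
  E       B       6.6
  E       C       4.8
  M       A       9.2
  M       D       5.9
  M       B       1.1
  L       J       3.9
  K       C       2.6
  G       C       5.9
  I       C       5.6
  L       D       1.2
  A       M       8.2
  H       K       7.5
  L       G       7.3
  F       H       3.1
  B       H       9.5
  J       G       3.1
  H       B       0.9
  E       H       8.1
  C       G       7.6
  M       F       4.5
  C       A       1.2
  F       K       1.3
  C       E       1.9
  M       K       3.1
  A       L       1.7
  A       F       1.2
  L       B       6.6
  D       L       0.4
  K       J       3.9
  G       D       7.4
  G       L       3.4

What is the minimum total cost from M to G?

10.1

Compare a few routes:
M → F → K → J → G: 4.5+1.3+3.9+3.1 = 12.8
M → K → J → G: 3.1+3.9+3.1 = 10.1
The minimum is 10.1 via M → K → J → G.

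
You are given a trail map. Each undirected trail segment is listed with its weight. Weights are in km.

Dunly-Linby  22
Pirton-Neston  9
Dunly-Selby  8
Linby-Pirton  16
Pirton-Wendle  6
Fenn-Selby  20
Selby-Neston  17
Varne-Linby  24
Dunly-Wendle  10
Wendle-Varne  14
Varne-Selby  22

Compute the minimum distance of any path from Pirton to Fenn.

Compare a few routes:
Pirton - Neston - Selby - Fenn: 9+17+20 = 46
Pirton - Wendle - Dunly - Selby - Fenn: 6+10+8+20 = 44
Pirton - Wendle - Varne - Selby - Fenn: 6+14+22+20 = 62
The minimum is 44 km via Pirton - Wendle - Dunly - Selby - Fenn.

44 km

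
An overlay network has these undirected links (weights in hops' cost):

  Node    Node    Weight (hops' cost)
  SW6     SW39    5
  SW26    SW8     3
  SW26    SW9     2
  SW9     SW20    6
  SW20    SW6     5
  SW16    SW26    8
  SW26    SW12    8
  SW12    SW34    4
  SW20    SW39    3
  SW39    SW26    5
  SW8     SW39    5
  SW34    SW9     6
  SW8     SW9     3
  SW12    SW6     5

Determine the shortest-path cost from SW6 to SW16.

18 hops' cost

Running Dijkstra from SW6:
SW6: 0
SW20: 5  (via SW6)
SW39: 5  (via SW6)
SW12: 5  (via SW6)
SW34: 9  (via SW12)
SW26: 10  (via SW39)
SW8: 10  (via SW39)
SW9: 11  (via SW20)
SW16: 18  (via SW26)
Shortest route: SW6 → SW39 → SW26 → SW16 = 18 hops' cost.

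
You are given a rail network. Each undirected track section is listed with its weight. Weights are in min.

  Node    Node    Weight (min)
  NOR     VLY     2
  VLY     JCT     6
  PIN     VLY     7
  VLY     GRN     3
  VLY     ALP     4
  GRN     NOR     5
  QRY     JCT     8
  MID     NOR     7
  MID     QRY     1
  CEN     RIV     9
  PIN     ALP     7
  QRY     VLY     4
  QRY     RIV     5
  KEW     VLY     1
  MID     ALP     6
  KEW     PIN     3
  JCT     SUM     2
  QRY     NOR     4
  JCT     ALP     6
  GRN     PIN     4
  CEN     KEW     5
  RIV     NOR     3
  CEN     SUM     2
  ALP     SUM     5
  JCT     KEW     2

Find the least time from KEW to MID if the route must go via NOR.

Best KEW to NOR: KEW–VLY–NOR costing 3
Best NOR to MID: NOR–QRY–MID costing 5
Total via NOR: 3 + 5 = 8 min.

8 min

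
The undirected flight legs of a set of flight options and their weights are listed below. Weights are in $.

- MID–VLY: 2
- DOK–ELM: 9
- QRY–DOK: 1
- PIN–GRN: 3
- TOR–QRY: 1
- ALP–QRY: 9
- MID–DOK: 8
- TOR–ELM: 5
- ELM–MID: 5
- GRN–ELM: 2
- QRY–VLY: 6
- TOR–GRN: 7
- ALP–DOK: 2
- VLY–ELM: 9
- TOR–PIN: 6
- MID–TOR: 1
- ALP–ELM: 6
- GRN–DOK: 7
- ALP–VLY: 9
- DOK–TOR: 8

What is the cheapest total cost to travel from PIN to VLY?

Running Dijkstra from PIN:
PIN: 0
GRN: 3  (via PIN)
ELM: 5  (via GRN)
TOR: 6  (via PIN)
QRY: 7  (via TOR)
MID: 7  (via TOR)
DOK: 8  (via QRY)
VLY: 9  (via MID)
Shortest route: PIN–TOR–MID–VLY = $9.

$9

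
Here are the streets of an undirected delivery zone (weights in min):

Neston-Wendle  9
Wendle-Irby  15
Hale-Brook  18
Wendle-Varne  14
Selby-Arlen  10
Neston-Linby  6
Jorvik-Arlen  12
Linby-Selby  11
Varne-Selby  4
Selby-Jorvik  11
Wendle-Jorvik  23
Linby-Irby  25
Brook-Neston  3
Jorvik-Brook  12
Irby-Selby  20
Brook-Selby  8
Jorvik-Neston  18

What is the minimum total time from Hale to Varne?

Compare a few routes:
Hale - Brook - Jorvik - Selby - Varne: 18+12+11+4 = 45
Hale - Brook - Selby - Varne: 18+8+4 = 30
Hale - Brook - Neston - Wendle - Varne: 18+3+9+14 = 44
Hale - Brook - Neston - Linby - Selby - Varne: 18+3+6+11+4 = 42
Cheapest is Hale - Brook - Selby - Varne at 30 min.

30 min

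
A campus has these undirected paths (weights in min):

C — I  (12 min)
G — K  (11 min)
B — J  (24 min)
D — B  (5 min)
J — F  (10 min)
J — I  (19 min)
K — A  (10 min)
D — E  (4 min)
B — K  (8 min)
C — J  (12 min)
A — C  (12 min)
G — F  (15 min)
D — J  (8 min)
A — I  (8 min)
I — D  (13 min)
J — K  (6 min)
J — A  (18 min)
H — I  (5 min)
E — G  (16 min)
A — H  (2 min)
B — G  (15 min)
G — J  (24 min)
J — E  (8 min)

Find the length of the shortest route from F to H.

28 min

Shortest distances from F:
F: 0
J: 10  (via F)
G: 15  (via F)
K: 16  (via J)
D: 18  (via J)
E: 18  (via J)
C: 22  (via J)
B: 23  (via D)
A: 26  (via K)
H: 28  (via A)
Shortest route: F–J–K–A–H = 28 min.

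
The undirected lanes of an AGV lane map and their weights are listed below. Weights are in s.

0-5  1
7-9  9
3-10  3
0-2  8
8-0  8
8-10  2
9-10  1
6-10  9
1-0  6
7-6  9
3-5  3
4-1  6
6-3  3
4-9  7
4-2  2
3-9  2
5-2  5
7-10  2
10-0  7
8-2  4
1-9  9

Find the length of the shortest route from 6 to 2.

11 s

Running Dijkstra from 6:
6: 0
3: 3  (via 6)
9: 5  (via 3)
5: 6  (via 3)
10: 6  (via 3)
0: 7  (via 5)
7: 8  (via 10)
8: 8  (via 10)
2: 11  (via 5)
Shortest route: 6–3–5–2 = 11 s.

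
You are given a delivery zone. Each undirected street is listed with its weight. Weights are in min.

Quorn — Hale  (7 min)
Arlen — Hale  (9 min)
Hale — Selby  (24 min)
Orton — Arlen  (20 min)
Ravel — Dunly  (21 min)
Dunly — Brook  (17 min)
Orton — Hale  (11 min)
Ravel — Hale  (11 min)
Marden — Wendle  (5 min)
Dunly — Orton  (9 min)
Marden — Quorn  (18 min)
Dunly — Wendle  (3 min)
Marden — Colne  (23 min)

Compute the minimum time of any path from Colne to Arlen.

Compare a few routes:
Colne → Marden → Quorn → Hale → Arlen: 23+18+7+9 = 57
Colne → Marden → Wendle → Dunly → Orton → Hale → Arlen: 23+5+3+9+11+9 = 60
Colne → Marden → Wendle → Dunly → Orton → Arlen: 23+5+3+9+20 = 60
The minimum is 57 min via Colne → Marden → Quorn → Hale → Arlen.

57 min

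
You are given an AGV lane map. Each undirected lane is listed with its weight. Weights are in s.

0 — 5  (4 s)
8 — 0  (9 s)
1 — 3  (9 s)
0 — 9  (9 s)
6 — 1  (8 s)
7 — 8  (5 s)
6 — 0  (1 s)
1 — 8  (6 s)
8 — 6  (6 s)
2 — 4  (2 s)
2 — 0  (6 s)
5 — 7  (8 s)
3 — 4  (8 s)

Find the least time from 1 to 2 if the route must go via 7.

Shortest 1→7: 1 → 8 → 7 = 11
Shortest 7→2: 7 → 5 → 0 → 2 = 18
Total via 7: 11 + 18 = 29 s.

29 s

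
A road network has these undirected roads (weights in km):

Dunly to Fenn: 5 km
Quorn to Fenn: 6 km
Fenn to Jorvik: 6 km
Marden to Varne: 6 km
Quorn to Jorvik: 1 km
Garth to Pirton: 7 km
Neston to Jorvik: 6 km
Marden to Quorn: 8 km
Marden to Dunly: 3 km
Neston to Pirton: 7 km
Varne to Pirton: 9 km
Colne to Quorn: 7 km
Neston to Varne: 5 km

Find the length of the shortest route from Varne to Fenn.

Compare a few routes:
Varne–Neston–Jorvik–Quorn–Fenn: 5+6+1+6 = 18
Varne–Neston–Jorvik–Fenn: 5+6+6 = 17
Varne–Marden–Quorn–Fenn: 6+8+6 = 20
Varne–Marden–Dunly–Fenn: 6+3+5 = 14
Cheapest is Varne–Marden–Dunly–Fenn at 14 km.

14 km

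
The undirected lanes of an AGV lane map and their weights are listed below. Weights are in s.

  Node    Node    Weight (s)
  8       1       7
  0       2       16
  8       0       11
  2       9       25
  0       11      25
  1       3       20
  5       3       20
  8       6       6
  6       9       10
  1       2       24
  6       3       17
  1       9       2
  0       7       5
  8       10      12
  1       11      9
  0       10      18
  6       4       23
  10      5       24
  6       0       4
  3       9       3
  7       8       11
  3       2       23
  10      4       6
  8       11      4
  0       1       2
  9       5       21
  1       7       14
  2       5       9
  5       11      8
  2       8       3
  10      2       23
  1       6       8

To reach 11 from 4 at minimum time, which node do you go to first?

10

Enumerating some paths:
4–10–8–11: 6+12+4 = 22
4–6–8–11: 23+6+4 = 33
4–10–8–1–11: 6+12+7+9 = 34
The minimum is 22 s via 4–10–8–11.
So from 4 the first move is to 10.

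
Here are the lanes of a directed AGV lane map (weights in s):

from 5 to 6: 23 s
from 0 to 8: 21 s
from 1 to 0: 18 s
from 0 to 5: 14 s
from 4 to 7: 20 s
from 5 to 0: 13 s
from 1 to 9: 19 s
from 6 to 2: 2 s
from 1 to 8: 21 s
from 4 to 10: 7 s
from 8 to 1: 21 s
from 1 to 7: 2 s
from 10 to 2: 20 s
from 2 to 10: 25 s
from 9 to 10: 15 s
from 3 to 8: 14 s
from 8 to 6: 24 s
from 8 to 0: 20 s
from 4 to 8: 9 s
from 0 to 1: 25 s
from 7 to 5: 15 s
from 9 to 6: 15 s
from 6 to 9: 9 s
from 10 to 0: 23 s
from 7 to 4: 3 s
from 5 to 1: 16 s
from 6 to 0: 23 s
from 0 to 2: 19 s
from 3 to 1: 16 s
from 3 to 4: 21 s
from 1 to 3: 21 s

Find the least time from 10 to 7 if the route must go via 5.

55 s

Best 10 to 5: 10–0–5 costing 37
Best 5 to 7: 5–1–7 costing 18
Total via 5: 37 + 18 = 55 s.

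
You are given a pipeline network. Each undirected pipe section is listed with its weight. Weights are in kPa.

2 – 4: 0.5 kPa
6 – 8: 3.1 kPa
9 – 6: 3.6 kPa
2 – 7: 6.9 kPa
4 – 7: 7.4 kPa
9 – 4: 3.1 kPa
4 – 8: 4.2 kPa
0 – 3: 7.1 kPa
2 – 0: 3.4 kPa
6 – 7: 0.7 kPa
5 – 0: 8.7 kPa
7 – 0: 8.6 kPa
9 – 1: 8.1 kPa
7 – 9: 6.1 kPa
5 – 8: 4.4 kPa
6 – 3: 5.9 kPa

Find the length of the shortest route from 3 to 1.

Settle nodes by increasing distance from 3:
3: 0
6: 5.9  (via 3)
7: 6.6  (via 6)
0: 7.1  (via 3)
8: 9  (via 6)
9: 9.5  (via 6)
2: 10.5  (via 0)
4: 11  (via 2)
5: 13.4  (via 8)
1: 17.6  (via 9)
Shortest route: 3 → 6 → 9 → 1 = 17.6 kPa.

17.6 kPa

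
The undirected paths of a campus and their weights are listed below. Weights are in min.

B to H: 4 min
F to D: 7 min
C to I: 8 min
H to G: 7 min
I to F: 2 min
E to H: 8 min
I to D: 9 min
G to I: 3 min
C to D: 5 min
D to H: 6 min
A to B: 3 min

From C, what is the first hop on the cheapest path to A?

D

Candidate routes:
C - I - F - D - H - B - A: 8+2+7+6+4+3 = 30
C - I - G - H - B - A: 8+3+7+4+3 = 25
C - D - H - B - A: 5+6+4+3 = 18
C - I - D - H - B - A: 8+9+6+4+3 = 30
Cheapest is C - D - H - B - A at 18 min.
So from C the first move is to D.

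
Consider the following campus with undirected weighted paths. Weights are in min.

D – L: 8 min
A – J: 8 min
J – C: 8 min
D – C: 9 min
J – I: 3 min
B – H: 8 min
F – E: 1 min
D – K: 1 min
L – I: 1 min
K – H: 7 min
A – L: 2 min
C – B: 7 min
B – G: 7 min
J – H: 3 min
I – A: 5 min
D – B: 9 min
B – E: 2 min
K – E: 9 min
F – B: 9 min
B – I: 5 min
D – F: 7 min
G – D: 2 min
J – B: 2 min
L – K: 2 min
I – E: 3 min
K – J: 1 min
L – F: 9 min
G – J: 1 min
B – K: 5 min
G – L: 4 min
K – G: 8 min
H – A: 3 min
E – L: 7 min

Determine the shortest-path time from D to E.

Running Dijkstra from D:
D: 0
K: 1  (via D)
G: 2  (via D)
J: 2  (via K)
L: 3  (via K)
B: 4  (via J)
I: 4  (via L)
A: 5  (via L)
H: 5  (via J)
E: 6  (via B)
Shortest route: D–K–J–B–E = 6 min.

6 min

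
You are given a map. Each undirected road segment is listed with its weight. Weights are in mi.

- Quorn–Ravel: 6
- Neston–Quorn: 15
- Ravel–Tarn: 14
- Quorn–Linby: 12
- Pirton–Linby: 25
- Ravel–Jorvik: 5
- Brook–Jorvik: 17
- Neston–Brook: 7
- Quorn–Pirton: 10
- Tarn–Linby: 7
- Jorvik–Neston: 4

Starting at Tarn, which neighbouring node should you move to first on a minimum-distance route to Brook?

Ravel

Enumerating some paths:
Tarn - Ravel - Jorvik - Brook: 14+5+17 = 36
Tarn - Ravel - Jorvik - Neston - Brook: 14+5+4+7 = 30
The minimum is 30 mi via Tarn - Ravel - Jorvik - Neston - Brook.
So from Tarn the first move is to Ravel.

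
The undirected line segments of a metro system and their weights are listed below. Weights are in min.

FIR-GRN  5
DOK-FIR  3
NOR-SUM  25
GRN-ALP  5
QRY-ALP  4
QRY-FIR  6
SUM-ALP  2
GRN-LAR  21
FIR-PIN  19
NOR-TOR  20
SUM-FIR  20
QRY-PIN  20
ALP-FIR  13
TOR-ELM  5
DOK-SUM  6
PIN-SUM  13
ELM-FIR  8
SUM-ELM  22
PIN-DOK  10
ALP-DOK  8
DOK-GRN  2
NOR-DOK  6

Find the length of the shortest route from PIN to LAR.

Settle nodes by increasing distance from PIN:
PIN: 0
DOK: 10  (via PIN)
GRN: 12  (via DOK)
SUM: 13  (via PIN)
FIR: 13  (via DOK)
ALP: 15  (via SUM)
NOR: 16  (via DOK)
QRY: 19  (via FIR)
ELM: 21  (via FIR)
TOR: 26  (via ELM)
LAR: 33  (via GRN)
Shortest route: PIN–DOK–GRN–LAR = 33 min.

33 min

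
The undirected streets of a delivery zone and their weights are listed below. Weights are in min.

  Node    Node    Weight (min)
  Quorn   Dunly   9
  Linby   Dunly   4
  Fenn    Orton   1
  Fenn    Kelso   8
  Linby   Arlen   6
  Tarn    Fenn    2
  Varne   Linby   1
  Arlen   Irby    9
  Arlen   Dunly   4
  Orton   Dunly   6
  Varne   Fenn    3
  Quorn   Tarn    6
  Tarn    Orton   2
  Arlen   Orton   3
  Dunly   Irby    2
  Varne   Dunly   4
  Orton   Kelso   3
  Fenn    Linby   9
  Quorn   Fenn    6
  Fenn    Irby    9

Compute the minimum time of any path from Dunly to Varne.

Shortest distances from Dunly:
Dunly: 0
Irby: 2  (via Dunly)
Varne: 4  (via Dunly)
Shortest route: Dunly–Varne = 4 min.

4 min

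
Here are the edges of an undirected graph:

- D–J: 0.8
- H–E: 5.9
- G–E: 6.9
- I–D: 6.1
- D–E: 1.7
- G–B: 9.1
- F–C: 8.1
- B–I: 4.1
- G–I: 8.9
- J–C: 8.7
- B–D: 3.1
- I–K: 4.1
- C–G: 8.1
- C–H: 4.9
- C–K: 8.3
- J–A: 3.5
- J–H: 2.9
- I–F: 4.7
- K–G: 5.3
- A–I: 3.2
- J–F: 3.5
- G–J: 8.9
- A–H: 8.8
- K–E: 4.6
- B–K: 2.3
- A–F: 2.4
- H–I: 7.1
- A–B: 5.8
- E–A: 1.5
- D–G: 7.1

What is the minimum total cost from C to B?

Settle nodes by increasing distance from C:
C: 0
H: 4.9  (via C)
J: 7.8  (via H)
F: 8.1  (via C)
G: 8.1  (via C)
K: 8.3  (via C)
D: 8.6  (via J)
E: 10.3  (via D)
A: 10.5  (via F)
B: 10.6  (via K)
Shortest route: C–K–B = 10.6.

10.6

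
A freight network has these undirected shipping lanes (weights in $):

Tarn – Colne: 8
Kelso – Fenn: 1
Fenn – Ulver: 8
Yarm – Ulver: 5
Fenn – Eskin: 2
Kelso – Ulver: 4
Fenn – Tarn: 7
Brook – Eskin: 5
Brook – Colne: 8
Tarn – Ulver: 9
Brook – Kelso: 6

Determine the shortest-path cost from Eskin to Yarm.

Enumerating some paths:
Eskin–Fenn–Ulver–Yarm: 2+8+5 = 15
Eskin–Fenn–Kelso–Ulver–Yarm: 2+1+4+5 = 12
Cheapest is Eskin–Fenn–Kelso–Ulver–Yarm at $12.

$12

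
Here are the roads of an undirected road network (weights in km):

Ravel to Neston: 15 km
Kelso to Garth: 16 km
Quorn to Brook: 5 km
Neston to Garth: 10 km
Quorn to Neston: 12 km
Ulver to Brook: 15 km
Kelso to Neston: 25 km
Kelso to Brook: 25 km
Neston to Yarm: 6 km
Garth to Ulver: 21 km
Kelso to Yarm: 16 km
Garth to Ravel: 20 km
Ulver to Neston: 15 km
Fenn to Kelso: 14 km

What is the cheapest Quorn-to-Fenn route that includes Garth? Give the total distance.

52 km

Best Quorn to Garth: Quorn–Neston–Garth costing 22
Best Garth to Fenn: Garth–Kelso–Fenn costing 30
Total via Garth: 22 + 30 = 52 km.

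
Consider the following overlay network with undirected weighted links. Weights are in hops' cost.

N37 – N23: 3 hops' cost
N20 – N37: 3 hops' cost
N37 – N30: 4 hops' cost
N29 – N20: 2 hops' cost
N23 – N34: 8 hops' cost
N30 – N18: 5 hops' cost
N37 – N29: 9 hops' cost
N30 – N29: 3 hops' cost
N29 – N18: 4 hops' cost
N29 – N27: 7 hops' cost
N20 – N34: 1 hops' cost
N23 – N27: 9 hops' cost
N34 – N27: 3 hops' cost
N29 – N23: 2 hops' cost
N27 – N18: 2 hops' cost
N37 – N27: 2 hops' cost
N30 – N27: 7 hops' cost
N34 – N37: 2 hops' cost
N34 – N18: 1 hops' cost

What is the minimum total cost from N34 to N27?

3 hops' cost

Enumerating some paths:
N34 → N37 → N27: 2+2 = 4
N34 → N27: 3 = 3
Cheapest is N34 → N27 at 3 hops' cost.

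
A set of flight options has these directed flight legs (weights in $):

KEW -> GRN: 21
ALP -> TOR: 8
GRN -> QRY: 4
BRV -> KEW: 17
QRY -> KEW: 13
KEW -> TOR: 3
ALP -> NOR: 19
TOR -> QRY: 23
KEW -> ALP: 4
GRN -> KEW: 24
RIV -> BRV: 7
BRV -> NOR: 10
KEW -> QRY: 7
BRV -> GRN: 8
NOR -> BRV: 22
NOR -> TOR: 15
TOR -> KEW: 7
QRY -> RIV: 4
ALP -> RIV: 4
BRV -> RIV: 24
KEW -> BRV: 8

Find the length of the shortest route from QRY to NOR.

$21

Compare a few routes:
QRY → RIV → BRV → NOR: 4+7+10 = 21
QRY → KEW → BRV → NOR: 13+8+10 = 31
The minimum is $21 via QRY → RIV → BRV → NOR.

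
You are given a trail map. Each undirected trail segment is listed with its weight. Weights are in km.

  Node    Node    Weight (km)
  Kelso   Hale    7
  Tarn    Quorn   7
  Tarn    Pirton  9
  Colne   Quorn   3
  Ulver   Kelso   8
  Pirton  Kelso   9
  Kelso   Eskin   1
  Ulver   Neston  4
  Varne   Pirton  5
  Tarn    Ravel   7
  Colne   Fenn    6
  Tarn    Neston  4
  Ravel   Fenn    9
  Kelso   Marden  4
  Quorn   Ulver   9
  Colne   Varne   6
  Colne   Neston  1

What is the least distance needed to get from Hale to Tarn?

Settle nodes by increasing distance from Hale:
Hale: 0
Kelso: 7  (via Hale)
Eskin: 8  (via Kelso)
Marden: 11  (via Kelso)
Ulver: 15  (via Kelso)
Pirton: 16  (via Kelso)
Neston: 19  (via Ulver)
Colne: 20  (via Neston)
Varne: 21  (via Pirton)
Tarn: 23  (via Neston)
Shortest route: Hale–Kelso–Ulver–Neston–Tarn = 23 km.

23 km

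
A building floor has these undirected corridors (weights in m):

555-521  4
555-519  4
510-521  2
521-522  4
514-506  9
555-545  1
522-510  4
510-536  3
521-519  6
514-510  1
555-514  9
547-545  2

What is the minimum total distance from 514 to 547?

Candidate routes:
514–555–545–547: 9+1+2 = 12
514–510–521–555–545–547: 1+2+4+1+2 = 10
514–510–522–521–555–545–547: 1+4+4+4+1+2 = 16
The minimum is 10 m via 514–510–521–555–545–547.

10 m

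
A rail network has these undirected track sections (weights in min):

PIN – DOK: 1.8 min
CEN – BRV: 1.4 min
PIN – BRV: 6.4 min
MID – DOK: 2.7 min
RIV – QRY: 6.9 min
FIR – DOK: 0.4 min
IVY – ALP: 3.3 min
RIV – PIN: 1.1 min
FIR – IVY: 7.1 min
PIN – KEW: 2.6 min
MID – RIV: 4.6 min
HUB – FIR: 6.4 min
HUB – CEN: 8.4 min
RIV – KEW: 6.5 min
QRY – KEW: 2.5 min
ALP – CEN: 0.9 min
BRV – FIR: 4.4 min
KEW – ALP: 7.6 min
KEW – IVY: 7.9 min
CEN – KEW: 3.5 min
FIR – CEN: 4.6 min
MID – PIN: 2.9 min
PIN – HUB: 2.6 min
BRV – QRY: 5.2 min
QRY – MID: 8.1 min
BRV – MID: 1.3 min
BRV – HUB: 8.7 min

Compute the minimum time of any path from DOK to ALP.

5.9 min

Running Dijkstra from DOK:
DOK: 0
FIR: 0.4  (via DOK)
PIN: 1.8  (via DOK)
MID: 2.7  (via DOK)
RIV: 2.9  (via PIN)
BRV: 4  (via MID)
KEW: 4.4  (via PIN)
HUB: 4.4  (via PIN)
CEN: 5  (via FIR)
ALP: 5.9  (via CEN)
Shortest route: DOK–FIR–CEN–ALP = 5.9 min.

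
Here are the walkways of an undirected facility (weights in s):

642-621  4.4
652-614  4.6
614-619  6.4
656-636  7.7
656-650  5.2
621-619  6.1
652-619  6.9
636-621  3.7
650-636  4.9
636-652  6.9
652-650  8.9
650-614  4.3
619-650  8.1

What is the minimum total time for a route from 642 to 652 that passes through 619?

17.4 s

Best 642 to 619: 642–621–619 costing 10.5
Shortest 619→652: 619–652 = 6.9
Total via 619: 10.5 + 6.9 = 17.4 s.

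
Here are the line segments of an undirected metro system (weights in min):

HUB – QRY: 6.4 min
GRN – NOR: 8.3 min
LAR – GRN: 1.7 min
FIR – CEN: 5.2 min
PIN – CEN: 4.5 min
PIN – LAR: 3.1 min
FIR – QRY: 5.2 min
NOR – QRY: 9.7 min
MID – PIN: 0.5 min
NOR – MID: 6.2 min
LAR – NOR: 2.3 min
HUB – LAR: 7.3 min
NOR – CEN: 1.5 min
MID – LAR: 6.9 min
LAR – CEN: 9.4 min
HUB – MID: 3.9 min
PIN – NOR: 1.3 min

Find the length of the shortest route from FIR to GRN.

Enumerating some paths:
FIR - CEN - NOR - LAR - GRN: 5.2+1.5+2.3+1.7 = 10.7
FIR - CEN - PIN - LAR - GRN: 5.2+4.5+3.1+1.7 = 14.5
FIR - CEN - NOR - PIN - LAR - GRN: 5.2+1.5+1.3+3.1+1.7 = 12.8
Cheapest is FIR - CEN - NOR - LAR - GRN at 10.7 min.

10.7 min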